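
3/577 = 3/577= 0.01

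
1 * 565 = 565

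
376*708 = 266208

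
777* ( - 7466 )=-5801082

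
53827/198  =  53827/198 = 271.85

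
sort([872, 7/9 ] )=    [7/9, 872]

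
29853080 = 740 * 40342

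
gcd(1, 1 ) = 1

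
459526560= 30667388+428859172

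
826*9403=7766878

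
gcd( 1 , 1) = 1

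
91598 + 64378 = 155976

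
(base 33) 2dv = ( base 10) 2638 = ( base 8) 5116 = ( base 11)1a89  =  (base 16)A4E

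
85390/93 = 85390/93= 918.17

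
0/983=0 = 0.00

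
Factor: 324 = 2^2  *3^4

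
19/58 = 19/58 = 0.33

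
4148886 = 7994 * 519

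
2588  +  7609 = 10197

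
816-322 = 494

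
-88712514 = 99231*( - 894 )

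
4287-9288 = -5001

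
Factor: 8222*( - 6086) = -50039092  =  - 2^2 * 17^1*179^1 * 4111^1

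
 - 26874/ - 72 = 1493/4=373.25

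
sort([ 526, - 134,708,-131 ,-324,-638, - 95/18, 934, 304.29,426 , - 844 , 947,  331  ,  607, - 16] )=[ - 844 ,  -  638,-324, - 134,- 131, - 16, - 95/18, 304.29,331 , 426,526, 607, 708,934 , 947]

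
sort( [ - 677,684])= [ - 677, 684] 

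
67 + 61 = 128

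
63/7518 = 3/358 = 0.01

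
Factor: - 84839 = - 43^1*1973^1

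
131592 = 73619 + 57973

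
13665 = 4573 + 9092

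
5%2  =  1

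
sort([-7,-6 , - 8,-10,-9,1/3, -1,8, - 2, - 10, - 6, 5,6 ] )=[  -  10,-10,-9, - 8, - 7, - 6,-6,-2, - 1, 1/3,5,6,8 ]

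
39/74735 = 39/74735 = 0.00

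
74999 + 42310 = 117309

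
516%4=0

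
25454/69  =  368+62/69 = 368.90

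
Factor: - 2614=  - 2^1*1307^1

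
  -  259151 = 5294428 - 5553579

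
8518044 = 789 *10796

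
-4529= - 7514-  - 2985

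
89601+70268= 159869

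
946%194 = 170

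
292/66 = 146/33 = 4.42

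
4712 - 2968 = 1744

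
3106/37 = 3106/37=83.95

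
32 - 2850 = -2818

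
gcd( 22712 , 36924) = 68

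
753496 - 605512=147984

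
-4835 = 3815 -8650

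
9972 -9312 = 660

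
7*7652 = 53564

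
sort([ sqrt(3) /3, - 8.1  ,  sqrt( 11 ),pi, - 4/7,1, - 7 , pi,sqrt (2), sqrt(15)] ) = [-8.1 , - 7, -4/7, sqrt( 3)/3, 1,sqrt(2), pi, pi,sqrt(11), sqrt( 15)]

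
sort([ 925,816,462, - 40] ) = [ - 40,462,816,925] 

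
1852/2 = 926 = 926.00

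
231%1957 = 231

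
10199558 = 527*19354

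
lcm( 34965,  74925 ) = 524475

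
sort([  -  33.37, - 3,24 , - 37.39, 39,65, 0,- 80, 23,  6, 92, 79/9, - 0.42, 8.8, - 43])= [-80,-43, - 37.39, - 33.37,-3 ,-0.42, 0,6, 79/9, 8.8, 23,24 , 39,65,92]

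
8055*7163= 57697965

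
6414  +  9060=15474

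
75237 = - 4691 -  - 79928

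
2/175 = 2/175 =0.01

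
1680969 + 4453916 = 6134885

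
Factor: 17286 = 2^1 * 3^1 * 43^1*67^1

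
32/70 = 16/35 = 0.46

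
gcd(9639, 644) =7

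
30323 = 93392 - 63069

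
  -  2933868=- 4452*659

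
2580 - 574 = 2006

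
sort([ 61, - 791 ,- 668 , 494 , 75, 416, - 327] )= [ - 791 , - 668, - 327,61,75, 416 , 494 ] 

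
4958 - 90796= - 85838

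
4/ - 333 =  - 4/333= -0.01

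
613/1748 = 613/1748 = 0.35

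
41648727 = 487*85521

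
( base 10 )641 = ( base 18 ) 1HB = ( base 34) IT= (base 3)212202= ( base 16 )281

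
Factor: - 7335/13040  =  -9/16 = - 2^ ( - 4 )*3^2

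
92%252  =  92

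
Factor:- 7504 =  -2^4*7^1*67^1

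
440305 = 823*535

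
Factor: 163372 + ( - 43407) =119965 = 5^1 * 23993^1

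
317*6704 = 2125168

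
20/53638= 10/26819 =0.00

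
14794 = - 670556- - 685350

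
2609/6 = 434+ 5/6   =  434.83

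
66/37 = 1 + 29/37 = 1.78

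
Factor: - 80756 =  - 2^2 * 13^1 * 1553^1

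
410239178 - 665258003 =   -  255018825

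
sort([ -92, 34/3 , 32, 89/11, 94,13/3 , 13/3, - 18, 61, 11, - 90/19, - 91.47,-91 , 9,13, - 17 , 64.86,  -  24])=[ -92, - 91.47, - 91,-24,-18,-17,-90/19, 13/3 , 13/3,89/11,  9 , 11,34/3,  13,  32, 61,64.86, 94]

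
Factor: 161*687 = 3^1*7^1*23^1*229^1 = 110607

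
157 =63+94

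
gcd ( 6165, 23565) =15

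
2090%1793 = 297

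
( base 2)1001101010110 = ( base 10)4950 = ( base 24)8E6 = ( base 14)1B38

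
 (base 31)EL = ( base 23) JI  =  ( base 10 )455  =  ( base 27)GN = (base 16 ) 1C7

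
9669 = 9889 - 220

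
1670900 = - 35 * ( - 47740 )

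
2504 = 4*626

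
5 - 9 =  -4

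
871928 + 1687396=2559324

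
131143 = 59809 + 71334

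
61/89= 61/89=0.69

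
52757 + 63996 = 116753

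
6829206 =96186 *71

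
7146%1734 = 210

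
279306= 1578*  177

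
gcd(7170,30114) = 1434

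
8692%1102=978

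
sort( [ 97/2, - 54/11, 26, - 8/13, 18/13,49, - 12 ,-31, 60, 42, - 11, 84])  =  [  -  31,-12, - 11, - 54/11, - 8/13,18/13, 26, 42, 97/2, 49, 60, 84 ]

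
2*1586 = 3172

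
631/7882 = 631/7882 = 0.08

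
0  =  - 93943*0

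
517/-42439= - 517/42439= -0.01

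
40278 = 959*42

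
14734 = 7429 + 7305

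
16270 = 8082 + 8188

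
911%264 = 119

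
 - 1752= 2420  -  4172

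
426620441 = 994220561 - 567600120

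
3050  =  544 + 2506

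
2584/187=152/11 = 13.82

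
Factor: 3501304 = 2^3*269^1 * 1627^1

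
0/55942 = 0= 0.00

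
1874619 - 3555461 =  - 1680842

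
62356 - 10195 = 52161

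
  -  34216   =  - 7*4888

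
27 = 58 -31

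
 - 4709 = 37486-42195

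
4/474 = 2/237 = 0.01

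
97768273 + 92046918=189815191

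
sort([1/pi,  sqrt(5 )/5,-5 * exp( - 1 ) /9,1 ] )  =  [-5*exp( -1 )/9,  1/pi, sqrt( 5 )/5,1]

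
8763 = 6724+2039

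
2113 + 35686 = 37799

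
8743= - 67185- - 75928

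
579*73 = 42267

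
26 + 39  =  65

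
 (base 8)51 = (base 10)41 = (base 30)1B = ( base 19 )23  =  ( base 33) 18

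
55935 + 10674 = 66609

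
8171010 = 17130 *477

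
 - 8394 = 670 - 9064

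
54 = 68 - 14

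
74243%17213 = 5391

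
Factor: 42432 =2^6 * 3^1 * 13^1*17^1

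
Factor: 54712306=2^1*11^1*101^1*  24623^1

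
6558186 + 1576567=8134753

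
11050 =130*85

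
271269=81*3349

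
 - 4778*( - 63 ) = 301014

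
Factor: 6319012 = 2^2 * 7^1*127^1*1777^1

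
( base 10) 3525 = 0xdc5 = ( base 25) 5g0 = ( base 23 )6f6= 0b110111000101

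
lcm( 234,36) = 468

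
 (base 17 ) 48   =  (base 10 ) 76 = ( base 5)301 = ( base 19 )40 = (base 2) 1001100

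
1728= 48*36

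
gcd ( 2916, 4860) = 972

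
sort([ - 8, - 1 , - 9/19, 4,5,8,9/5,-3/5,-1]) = [ - 8,-1 ,  -  1,-3/5, - 9/19, 9/5, 4 , 5,8] 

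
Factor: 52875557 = 7^2 * 1079093^1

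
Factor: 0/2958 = 0^1 = 0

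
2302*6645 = 15296790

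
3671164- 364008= 3307156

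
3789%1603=583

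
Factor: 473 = 11^1*43^1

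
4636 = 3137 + 1499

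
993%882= 111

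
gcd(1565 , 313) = 313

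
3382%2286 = 1096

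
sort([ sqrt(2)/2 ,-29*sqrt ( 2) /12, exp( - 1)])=[ - 29 * sqrt( 2 ) /12,exp(  -  1), sqrt( 2 )/2]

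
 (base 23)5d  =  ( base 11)107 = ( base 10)128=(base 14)92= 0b10000000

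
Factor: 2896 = 2^4*181^1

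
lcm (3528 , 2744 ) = 24696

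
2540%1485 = 1055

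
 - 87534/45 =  - 9726/5 = - 1945.20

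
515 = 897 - 382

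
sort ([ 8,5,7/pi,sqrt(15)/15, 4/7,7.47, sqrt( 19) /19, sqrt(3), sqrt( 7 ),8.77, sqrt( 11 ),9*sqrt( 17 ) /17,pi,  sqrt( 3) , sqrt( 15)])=[ sqrt( 19)/19 , sqrt( 15) /15,4/7,sqrt(3) , sqrt( 3),9*sqrt( 17)/17, 7/pi,sqrt(7 ),pi,sqrt( 11), sqrt( 15),  5, 7.47,8, 8.77]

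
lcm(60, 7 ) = 420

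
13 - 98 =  - 85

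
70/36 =1 + 17/18=1.94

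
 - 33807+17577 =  - 16230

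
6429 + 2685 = 9114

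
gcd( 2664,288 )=72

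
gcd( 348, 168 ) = 12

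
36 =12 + 24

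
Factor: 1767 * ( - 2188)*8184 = -31640948064 = - 2^5*3^2*11^1 * 19^1 * 31^2*547^1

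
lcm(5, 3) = 15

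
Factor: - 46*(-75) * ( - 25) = - 86250 = - 2^1 * 3^1 * 5^4 * 23^1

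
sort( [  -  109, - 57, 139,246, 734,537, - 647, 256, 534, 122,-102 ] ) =[ - 647, - 109,-102, - 57, 122, 139, 246,256, 534, 537,734 ] 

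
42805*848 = 36298640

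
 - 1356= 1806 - 3162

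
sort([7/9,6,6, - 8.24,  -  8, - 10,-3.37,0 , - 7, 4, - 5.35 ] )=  [ - 10,  -  8.24, - 8, - 7, - 5.35 ,-3.37,0 , 7/9, 4, 6, 6] 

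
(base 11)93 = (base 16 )66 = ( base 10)102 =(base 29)3f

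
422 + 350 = 772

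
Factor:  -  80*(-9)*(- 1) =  - 2^4  *3^2*5^1 = - 720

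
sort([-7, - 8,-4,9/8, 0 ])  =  [-8, - 7, - 4,0, 9/8] 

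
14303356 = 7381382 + 6921974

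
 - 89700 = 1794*( - 50)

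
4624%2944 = 1680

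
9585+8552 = 18137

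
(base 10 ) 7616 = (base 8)16700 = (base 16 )1dc0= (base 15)23cb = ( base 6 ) 55132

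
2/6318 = 1/3159=0.00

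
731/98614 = 731/98614 = 0.01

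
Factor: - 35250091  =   - 97^1*363403^1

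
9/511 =9/511 = 0.02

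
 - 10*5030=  - 50300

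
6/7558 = 3/3779=0.00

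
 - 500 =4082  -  4582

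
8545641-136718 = 8408923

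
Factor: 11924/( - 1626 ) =-2^1*3^( - 1 )*11^1 =- 22/3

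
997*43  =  42871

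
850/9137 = 850/9137 =0.09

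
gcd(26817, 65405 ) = 1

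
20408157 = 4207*4851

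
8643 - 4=8639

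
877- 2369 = -1492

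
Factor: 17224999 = 11^1*23^1*103^1*661^1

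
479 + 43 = 522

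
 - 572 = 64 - 636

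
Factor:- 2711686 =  -2^1*1355843^1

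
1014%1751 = 1014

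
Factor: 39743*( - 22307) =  - 886547101 = - 11^1*3613^1*22307^1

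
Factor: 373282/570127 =2^1*7^2*13^1 * 83^ ( - 1 )*293^1*6869^(-1 ) 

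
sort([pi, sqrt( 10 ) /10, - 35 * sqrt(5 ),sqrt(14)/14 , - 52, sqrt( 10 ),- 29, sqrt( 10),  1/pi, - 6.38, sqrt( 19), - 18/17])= [ - 35*sqrt(5), - 52,-29,- 6.38, - 18/17, sqrt(14 ) /14 , sqrt( 10)/10, 1/pi,pi, sqrt( 10), sqrt( 10), sqrt( 19)]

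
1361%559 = 243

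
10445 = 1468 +8977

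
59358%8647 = 7476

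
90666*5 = 453330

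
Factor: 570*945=538650 = 2^1*3^4 * 5^2*7^1*19^1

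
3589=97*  37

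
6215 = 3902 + 2313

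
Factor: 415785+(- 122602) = 11^2 * 2423^1 = 293183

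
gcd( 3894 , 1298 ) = 1298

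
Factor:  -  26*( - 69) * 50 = 2^2*3^1*5^2*13^1*23^1 = 89700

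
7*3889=27223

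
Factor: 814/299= 2^1*11^1*13^ ( - 1) * 23^( - 1)*37^1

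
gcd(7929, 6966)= 9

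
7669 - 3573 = 4096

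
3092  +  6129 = 9221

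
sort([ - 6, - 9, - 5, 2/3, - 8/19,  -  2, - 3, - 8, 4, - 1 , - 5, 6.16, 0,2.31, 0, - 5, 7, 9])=[ - 9,  -  8 , - 6, - 5, - 5, - 5, - 3, - 2, - 1,  -  8/19,0, 0, 2/3,  2.31, 4, 6.16 , 7, 9 ] 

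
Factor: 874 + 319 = 1193 = 1193^1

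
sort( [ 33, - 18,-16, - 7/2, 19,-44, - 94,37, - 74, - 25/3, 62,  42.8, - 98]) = [ - 98 ,-94,- 74, - 44, - 18,  -  16, - 25/3, - 7/2, 19,33, 37,42.8,62] 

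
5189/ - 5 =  - 1038+ 1/5 = -1037.80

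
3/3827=3/3827 = 0.00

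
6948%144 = 36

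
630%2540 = 630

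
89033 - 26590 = 62443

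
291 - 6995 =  - 6704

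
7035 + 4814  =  11849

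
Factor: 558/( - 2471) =- 2^1 * 3^2*7^( - 1 )*31^1*353^( - 1)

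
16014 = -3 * (-5338 ) 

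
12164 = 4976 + 7188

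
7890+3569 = 11459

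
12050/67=179 + 57/67 = 179.85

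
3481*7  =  24367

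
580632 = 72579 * 8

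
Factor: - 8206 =-2^1 * 11^1*373^1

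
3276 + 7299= 10575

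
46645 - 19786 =26859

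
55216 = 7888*7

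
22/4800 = 11/2400 = 0.00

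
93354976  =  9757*9568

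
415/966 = 415/966 =0.43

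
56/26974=28/13487   =  0.00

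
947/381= 2+185/381 = 2.49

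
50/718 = 25/359  =  0.07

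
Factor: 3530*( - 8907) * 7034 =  - 221160988140=- 2^2*3^1*5^1*353^1*2969^1*3517^1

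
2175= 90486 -88311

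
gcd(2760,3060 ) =60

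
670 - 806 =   -  136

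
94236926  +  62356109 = 156593035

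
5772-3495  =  2277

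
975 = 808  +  167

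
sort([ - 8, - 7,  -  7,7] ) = [ - 8, - 7,- 7 , 7] 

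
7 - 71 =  - 64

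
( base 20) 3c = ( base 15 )4c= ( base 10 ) 72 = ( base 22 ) 36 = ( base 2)1001000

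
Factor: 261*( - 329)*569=-3^2*7^1*29^1*47^1*569^1 = - 48859461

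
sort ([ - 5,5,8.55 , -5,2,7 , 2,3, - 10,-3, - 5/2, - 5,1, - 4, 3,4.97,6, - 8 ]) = [  -  10, - 8, - 5,-5, - 5, - 4 , - 3,  -  5/2,1,2 , 2,3,3 , 4.97, 5,6  ,  7,8.55 ]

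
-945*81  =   - 76545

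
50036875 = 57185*875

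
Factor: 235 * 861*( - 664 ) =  - 2^3*3^1*5^1 * 7^1*41^1*47^1 * 83^1 = -134350440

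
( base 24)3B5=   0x7cd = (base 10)1997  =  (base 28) 2f9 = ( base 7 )5552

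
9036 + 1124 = 10160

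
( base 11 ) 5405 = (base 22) egg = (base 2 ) 1101111101000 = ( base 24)c9g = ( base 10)7144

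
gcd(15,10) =5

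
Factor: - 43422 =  - 2^1*3^1*7237^1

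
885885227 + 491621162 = 1377506389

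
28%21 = 7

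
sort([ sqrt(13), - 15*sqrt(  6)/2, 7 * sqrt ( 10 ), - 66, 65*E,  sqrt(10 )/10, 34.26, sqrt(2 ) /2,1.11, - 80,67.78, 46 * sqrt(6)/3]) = [ - 80, - 66, - 15*sqrt( 6) /2,sqrt(10)/10, sqrt( 2)/2,1.11,sqrt( 13),  7*sqrt( 10), 34.26,46*sqrt(6 )/3 , 67.78, 65*E ]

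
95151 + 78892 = 174043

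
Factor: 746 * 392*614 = 179553248 = 2^5*7^2*307^1 *373^1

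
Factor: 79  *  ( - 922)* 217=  - 2^1*7^1 * 31^1*79^1*461^1 = -15805846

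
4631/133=34 + 109/133 = 34.82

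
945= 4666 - 3721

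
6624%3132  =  360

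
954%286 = 96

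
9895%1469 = 1081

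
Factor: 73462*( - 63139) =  -2^1*23^1*103^1*613^1*1597^1  =  - 4638317218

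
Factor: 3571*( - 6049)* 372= - 8035564188 = -2^2 * 3^1*23^1 * 31^1*263^1*3571^1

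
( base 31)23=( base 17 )3e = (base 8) 101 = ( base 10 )65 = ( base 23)2J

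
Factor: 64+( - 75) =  - 11^1 = - 11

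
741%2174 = 741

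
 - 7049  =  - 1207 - 5842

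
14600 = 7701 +6899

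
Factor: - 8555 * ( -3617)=30943435 = 5^1*29^1 * 59^1*3617^1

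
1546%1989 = 1546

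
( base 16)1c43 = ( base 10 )7235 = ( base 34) 68R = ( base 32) 723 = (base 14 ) 28cb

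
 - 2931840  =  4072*( - 720 )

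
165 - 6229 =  - 6064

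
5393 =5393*1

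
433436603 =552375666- 118939063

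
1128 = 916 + 212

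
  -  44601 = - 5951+-38650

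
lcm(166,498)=498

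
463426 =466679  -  3253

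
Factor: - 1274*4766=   -  2^2 * 7^2*13^1*2383^1 = - 6071884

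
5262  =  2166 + 3096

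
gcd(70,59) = 1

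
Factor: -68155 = -5^1*43^1*317^1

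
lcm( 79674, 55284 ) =2708916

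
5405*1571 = 8491255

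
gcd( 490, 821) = 1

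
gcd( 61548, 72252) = 2676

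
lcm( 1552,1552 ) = 1552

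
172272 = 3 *57424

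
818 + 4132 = 4950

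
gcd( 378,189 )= 189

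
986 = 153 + 833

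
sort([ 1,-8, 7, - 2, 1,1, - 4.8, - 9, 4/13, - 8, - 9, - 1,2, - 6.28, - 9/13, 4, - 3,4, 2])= [  -  9, - 9, - 8,- 8,-6.28,-4.8, - 3,- 2,- 1 , - 9/13,4/13 , 1, 1,1, 2,2, 4,4, 7]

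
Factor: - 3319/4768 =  - 2^( -5) * 149^(-1)*3319^1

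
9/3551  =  9/3551 = 0.00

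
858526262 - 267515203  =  591011059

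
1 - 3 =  - 2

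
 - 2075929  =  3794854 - 5870783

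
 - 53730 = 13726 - 67456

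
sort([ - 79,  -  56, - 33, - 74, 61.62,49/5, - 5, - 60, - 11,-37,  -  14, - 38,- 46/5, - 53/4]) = [-79, - 74, - 60, - 56, -38,  -  37, - 33, - 14, - 53/4, -11, - 46/5,  -  5,49/5, 61.62]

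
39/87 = 13/29 = 0.45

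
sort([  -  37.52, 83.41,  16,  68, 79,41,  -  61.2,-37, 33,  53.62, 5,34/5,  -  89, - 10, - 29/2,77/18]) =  [ - 89,-61.2,-37.52, - 37 ,  -  29/2, - 10, 77/18, 5,34/5, 16,  33 , 41 , 53.62,68, 79, 83.41]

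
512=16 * 32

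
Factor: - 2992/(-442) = 2^3*11^1 * 13^ ( - 1 ) = 88/13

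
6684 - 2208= 4476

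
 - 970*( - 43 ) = 41710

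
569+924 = 1493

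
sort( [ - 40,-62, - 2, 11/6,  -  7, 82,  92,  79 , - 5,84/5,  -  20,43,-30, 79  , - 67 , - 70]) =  [ - 70,  -  67, - 62,- 40,-30, - 20, - 7, - 5, - 2 , 11/6,84/5,43 , 79, 79,  82, 92]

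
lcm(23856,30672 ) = 214704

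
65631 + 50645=116276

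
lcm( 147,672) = 4704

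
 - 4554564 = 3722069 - 8276633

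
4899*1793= 8783907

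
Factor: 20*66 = 1320 = 2^3 * 3^1 * 5^1*11^1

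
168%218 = 168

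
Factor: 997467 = 3^1*332489^1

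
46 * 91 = 4186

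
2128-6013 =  -3885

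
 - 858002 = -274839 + -583163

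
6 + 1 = 7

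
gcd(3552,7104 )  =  3552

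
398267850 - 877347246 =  - 479079396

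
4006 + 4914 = 8920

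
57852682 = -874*( - 66193) 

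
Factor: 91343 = 7^1*13049^1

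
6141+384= 6525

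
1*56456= 56456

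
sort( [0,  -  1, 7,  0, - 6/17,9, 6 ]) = [ - 1, - 6/17,0  ,  0,  6  ,  7,9 ] 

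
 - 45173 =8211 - 53384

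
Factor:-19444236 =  - 2^2*3^1 * 7^1 * 231479^1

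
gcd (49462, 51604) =14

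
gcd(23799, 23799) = 23799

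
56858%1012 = 186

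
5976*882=5270832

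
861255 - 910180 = -48925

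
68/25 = 2+ 18/25 = 2.72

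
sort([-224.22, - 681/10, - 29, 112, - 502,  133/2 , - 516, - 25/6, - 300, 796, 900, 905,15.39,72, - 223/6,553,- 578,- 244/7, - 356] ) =[-578,-516, - 502, - 356,-300, - 224.22, - 681/10 , - 223/6, - 244/7, - 29, - 25/6,15.39,133/2,72,112,553, 796,900,905 ] 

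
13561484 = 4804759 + 8756725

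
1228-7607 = - 6379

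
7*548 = 3836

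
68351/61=68351/61 = 1120.51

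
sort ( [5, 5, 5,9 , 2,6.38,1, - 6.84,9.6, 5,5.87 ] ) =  [ - 6.84,1, 2,5, 5,5,  5, 5.87,6.38,9, 9.6 ] 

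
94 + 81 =175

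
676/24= 169/6 = 28.17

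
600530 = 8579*70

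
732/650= 1 + 41/325= 1.13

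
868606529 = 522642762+345963767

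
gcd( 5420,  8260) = 20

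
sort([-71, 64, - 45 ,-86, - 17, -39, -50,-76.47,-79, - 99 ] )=[-99, - 86,-79, - 76.47, - 71,-50 , - 45,-39, - 17, 64]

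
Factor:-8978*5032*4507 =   -  2^4*17^1*37^1*67^2*4507^1 = -  203614073072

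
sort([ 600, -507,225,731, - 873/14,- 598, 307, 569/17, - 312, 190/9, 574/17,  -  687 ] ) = [  -  687,-598, - 507 ,  -  312, - 873/14,190/9, 569/17 , 574/17, 225,307,600, 731 ] 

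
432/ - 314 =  - 216/157 = - 1.38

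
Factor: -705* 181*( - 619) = 3^1*5^1*47^1*181^1*619^1  =  78987495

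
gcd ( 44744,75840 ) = 8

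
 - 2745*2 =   -  5490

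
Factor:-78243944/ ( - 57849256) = 9780493/7231157 = 7231157^( - 1)*9780493^1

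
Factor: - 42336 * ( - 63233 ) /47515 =2^5*3^3*5^( - 1)*7^2*13^ ( - 1 )*17^( - 1)*37^1*43^ ( - 1)*  1709^1  =  2677032288/47515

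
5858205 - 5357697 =500508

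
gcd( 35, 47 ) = 1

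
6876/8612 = 1719/2153 = 0.80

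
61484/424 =15371/106= 145.01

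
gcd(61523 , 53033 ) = 1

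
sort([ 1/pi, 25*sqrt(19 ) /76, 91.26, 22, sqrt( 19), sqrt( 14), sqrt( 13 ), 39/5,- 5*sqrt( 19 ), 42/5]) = [-5*sqrt( 19),1/pi, 25*sqrt ( 19 )/76, sqrt( 13),sqrt(14),sqrt( 19), 39/5,42/5, 22, 91.26 ] 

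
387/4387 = 387/4387 = 0.09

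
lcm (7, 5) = 35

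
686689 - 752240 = -65551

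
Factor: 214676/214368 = 2^(-3 ) * 3^( - 1) * 17^1 * 29^(  -  1 )*41^1 = 697/696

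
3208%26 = 10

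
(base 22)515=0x98f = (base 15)ad2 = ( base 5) 34242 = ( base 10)2447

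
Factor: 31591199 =31591199^1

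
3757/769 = 3757/769 = 4.89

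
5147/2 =5147/2 =2573.50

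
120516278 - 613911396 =-493395118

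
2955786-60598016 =-57642230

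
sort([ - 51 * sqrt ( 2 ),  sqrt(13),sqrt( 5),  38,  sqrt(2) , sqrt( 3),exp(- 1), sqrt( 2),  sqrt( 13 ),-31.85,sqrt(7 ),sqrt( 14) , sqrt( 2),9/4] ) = [ - 51*sqrt( 2), - 31.85, exp(  -  1), sqrt (2), sqrt(2),  sqrt( 2),sqrt( 3 ),sqrt( 5),9/4,sqrt(7),  sqrt(13),  sqrt ( 13) , sqrt ( 14), 38]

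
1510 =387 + 1123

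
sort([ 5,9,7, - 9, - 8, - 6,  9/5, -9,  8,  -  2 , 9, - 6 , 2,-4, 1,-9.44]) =[  -  9.44,-9,-9,-8,  -  6,  -  6 , - 4 , - 2 , 1, 9/5, 2,5,7 , 8, 9,9]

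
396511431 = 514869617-118358186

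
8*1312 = 10496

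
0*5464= 0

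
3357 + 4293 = 7650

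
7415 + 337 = 7752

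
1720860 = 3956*435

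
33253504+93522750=126776254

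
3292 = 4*823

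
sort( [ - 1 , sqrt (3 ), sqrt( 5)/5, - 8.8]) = [  -  8.8, - 1,sqrt( 5)/5, sqrt( 3 ) ] 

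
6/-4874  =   - 1 + 2434/2437=- 0.00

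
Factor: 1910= 2^1*5^1*191^1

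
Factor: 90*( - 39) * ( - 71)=249210 =2^1*3^3 *5^1*13^1*71^1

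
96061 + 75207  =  171268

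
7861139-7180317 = 680822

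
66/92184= 11/15364 = 0.00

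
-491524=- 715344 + 223820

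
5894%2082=1730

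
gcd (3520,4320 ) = 160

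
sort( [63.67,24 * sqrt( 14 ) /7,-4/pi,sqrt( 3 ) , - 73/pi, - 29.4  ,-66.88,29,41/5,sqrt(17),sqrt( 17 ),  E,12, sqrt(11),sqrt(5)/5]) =[-66.88, - 29.4, - 73/pi,-4/pi, sqrt (5 ) /5,sqrt( 3),E,  sqrt( 11 ),sqrt( 17),sqrt(17),41/5,12, 24 *sqrt( 14 ) /7, 29,63.67]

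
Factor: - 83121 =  - 3^1*103^1* 269^1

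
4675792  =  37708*124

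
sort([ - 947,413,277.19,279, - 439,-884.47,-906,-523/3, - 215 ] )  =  [-947, - 906,  -  884.47, - 439, - 215,-523/3, 277.19 , 279, 413] 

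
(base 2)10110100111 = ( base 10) 1447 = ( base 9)1877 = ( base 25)27M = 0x5A7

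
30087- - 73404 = 103491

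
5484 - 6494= -1010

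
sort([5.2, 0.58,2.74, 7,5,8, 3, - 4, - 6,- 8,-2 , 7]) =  [-8, - 6, - 4, - 2, 0.58,2.74, 3, 5,5.2, 7,7,8] 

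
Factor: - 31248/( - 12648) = 2^1*3^1 * 7^1*17^(  -  1 )  =  42/17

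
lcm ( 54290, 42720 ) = 2605920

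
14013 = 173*81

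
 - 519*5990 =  - 3108810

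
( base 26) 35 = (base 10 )83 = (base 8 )123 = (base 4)1103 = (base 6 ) 215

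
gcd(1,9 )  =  1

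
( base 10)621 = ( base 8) 1155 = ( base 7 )1545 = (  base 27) N0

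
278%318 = 278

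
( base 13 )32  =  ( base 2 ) 101001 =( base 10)41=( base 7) 56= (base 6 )105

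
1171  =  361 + 810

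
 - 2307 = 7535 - 9842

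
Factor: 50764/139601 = 2^2*11^( - 1) = 4/11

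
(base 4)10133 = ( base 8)437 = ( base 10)287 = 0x11f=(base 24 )bn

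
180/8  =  45/2 = 22.50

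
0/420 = 0 = 0.00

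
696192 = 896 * 777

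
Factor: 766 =2^1 * 383^1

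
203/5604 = 203/5604 = 0.04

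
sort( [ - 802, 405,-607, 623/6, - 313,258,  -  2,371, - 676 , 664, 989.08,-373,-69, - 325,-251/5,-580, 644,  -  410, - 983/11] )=[ - 802,  -  676,  -  607, -580, - 410,  -  373, - 325, - 313, - 983/11, - 69, - 251/5,-2,623/6, 258, 371,405,644,664,989.08 ] 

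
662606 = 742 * 893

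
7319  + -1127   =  6192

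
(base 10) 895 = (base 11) 744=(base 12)627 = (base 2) 1101111111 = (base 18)2dd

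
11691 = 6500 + 5191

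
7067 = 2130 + 4937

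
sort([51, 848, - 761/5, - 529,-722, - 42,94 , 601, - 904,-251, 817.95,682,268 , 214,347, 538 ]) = [-904 , - 722 ,-529, - 251, - 761/5 ,  -  42 , 51, 94,214, 268,347, 538,601,682, 817.95,848] 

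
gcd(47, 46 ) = 1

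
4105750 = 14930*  275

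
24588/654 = 4098/109 = 37.60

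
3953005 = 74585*53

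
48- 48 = 0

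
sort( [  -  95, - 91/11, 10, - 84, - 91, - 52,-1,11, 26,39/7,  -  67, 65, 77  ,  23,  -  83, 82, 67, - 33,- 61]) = [-95,  -  91 , - 84,-83, - 67, - 61, - 52, - 33,  -  91/11, - 1, 39/7, 10, 11, 23, 26,65, 67, 77, 82 ]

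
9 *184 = 1656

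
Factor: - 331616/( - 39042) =2^4*3^(  -  4 )*43^1 = 688/81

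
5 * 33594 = 167970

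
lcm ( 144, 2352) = 7056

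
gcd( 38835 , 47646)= 9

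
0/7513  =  0=0.00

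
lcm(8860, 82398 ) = 823980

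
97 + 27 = 124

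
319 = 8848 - 8529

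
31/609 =31/609 = 0.05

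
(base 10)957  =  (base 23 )1ie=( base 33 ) T0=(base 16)3bd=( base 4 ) 32331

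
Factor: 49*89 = 4361 = 7^2*89^1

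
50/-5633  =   - 50/5633 = - 0.01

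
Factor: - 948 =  - 2^2  *3^1*79^1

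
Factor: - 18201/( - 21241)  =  3^1*11^(-1 )*1931^ ( - 1 )*6067^1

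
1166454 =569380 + 597074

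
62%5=2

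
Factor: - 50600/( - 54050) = 44/47 = 2^2*11^1*47^ (  -  1 )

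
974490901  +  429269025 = 1403759926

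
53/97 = 53/97= 0.55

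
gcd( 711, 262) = 1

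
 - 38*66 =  - 2508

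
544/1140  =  136/285=0.48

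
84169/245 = 84169/245 = 343.55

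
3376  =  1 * 3376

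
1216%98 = 40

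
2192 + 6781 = 8973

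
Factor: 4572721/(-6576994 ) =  - 2^( - 1)*17^( -1 )*193441^( -1)*4572721^1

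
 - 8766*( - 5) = 43830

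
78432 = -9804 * ( - 8)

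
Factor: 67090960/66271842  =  33545480/33135921 = 2^3*3^( - 2)*5^1*7^( - 1)*13^ ( - 1)*823^1*1019^1*40459^ ( - 1 )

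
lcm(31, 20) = 620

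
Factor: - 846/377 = - 2^1*3^2*13^( - 1 )*29^( - 1)*47^1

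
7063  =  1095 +5968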